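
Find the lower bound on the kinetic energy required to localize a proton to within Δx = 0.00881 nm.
66.835 meV

Localizing a particle requires giving it sufficient momentum uncertainty:

1. From uncertainty principle: Δp ≥ ℏ/(2Δx)
   Δp_min = (1.055e-34 J·s) / (2 × 8.810e-12 m)
   Δp_min = 5.985e-24 kg·m/s

2. This momentum uncertainty corresponds to kinetic energy:
   KE ≈ (Δp)²/(2m) = (5.985e-24)²/(2 × 1.673e-27 kg)
   KE = 1.071e-20 J = 66.835 meV

Tighter localization requires more energy.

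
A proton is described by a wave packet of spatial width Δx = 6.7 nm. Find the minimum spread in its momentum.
7.870 × 10^-27 kg·m/s

For a wave packet, the spatial width Δx and momentum spread Δp are related by the uncertainty principle:
ΔxΔp ≥ ℏ/2

The minimum momentum spread is:
Δp_min = ℏ/(2Δx)
Δp_min = (1.055e-34 J·s) / (2 × 6.700e-09 m)
Δp_min = 7.870e-27 kg·m/s

A wave packet cannot have both a well-defined position and well-defined momentum.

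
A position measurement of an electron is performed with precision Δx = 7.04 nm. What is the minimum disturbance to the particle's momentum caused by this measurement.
7.490 × 10^-27 kg·m/s

The uncertainty principle implies that measuring position disturbs momentum:
ΔxΔp ≥ ℏ/2

When we measure position with precision Δx, we necessarily introduce a momentum uncertainty:
Δp ≥ ℏ/(2Δx)
Δp_min = (1.055e-34 J·s) / (2 × 7.040e-09 m)
Δp_min = 7.490e-27 kg·m/s

The more precisely we measure position, the greater the momentum disturbance.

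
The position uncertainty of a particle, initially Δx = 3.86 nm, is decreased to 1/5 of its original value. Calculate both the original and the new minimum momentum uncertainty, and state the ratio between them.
Original Δp_min = 1.366 × 10^-26 kg·m/s; new Δp'_min = 6.830 × 10^-26 kg·m/s; ratio Δp'_min/Δp_min = 5.

From the uncertainty principle ΔxΔp ≥ ℏ/2, the minimum momentum uncertainty is Δp_min = ℏ/(2Δx).

Original (Δx = 3.86 nm = 3.860e-09 m):
Δp_min = (1.055e-34 J·s)/(2 × 3.860e-09 m) = 1.366e-26 kg·m/s

When Δx → (1/5)Δx:
Δp'_min = ℏ/(2 × (1/5)Δx) = 5 × ℏ/(2Δx) = 5 × Δp_min
Δp'_min = 5 × 1.366e-26 kg·m/s = 6.830e-26 kg·m/s

Since Δp_min ∝ 1/Δx, when Δx is decreased to 1/5 of its original value, Δp_min increases to 5 times its original value.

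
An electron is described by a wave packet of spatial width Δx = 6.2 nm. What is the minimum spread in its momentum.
8.505 × 10^-27 kg·m/s

For a wave packet, the spatial width Δx and momentum spread Δp are related by the uncertainty principle:
ΔxΔp ≥ ℏ/2

The minimum momentum spread is:
Δp_min = ℏ/(2Δx)
Δp_min = (1.055e-34 J·s) / (2 × 6.200e-09 m)
Δp_min = 8.505e-27 kg·m/s

A wave packet cannot have both a well-defined position and well-defined momentum.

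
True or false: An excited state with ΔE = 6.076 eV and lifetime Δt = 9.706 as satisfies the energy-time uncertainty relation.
No, it violates the uncertainty relation.

Calculate the product ΔEΔt:
ΔE = 6.076 eV = 9.735e-19 J
ΔEΔt = (9.735e-19 J) × (9.706e-18 s)
ΔEΔt = 9.449e-36 J·s

Compare to the minimum allowed value ℏ/2:
ℏ/2 = 5.273e-35 J·s

Since ΔEΔt = 9.449e-36 J·s < 5.273e-35 J·s = ℏ/2,
this violates the uncertainty relation.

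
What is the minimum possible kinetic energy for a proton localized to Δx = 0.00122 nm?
3.485 eV

Localizing a particle requires giving it sufficient momentum uncertainty:

1. From uncertainty principle: Δp ≥ ℏ/(2Δx)
   Δp_min = (1.055e-34 J·s) / (2 × 1.220e-12 m)
   Δp_min = 4.322e-23 kg·m/s

2. This momentum uncertainty corresponds to kinetic energy:
   KE ≈ (Δp)²/(2m) = (4.322e-23)²/(2 × 1.673e-27 kg)
   KE = 5.584e-19 J = 3.485 eV

Tighter localization requires more energy.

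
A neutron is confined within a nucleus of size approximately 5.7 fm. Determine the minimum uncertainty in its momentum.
9.251 × 10^-21 kg·m/s

Using the Heisenberg uncertainty principle:
ΔxΔp ≥ ℏ/2

With Δx ≈ L = 5.700e-15 m (the confinement size):
Δp_min = ℏ/(2Δx)
Δp_min = (1.055e-34 J·s) / (2 × 5.700e-15 m)
Δp_min = 9.251e-21 kg·m/s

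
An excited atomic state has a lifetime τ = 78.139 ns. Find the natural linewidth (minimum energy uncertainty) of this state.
4.212 neV

Using the energy-time uncertainty principle:
ΔEΔt ≥ ℏ/2

The lifetime τ represents the time uncertainty Δt.
The natural linewidth (minimum energy uncertainty) is:

ΔE = ℏ/(2τ)
ΔE = (1.055e-34 J·s) / (2 × 7.814e-08 s)
ΔE = 6.748e-28 J = 4.212 neV

This natural linewidth limits the precision of spectroscopic measurements.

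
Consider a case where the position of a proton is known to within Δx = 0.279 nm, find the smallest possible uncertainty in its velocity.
112.991 m/s

Using the Heisenberg uncertainty principle and Δp = mΔv:
ΔxΔp ≥ ℏ/2
Δx(mΔv) ≥ ℏ/2

The minimum uncertainty in velocity is:
Δv_min = ℏ/(2mΔx)
Δv_min = (1.055e-34 J·s) / (2 × 1.673e-27 kg × 2.790e-10 m)
Δv_min = 1.130e+02 m/s = 112.991 m/s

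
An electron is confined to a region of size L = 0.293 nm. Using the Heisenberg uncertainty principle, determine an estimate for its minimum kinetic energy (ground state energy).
110.950 meV

Using the uncertainty principle to estimate ground state energy:

1. The position uncertainty is approximately the confinement size:
   Δx ≈ L = 2.930e-10 m

2. From ΔxΔp ≥ ℏ/2, the minimum momentum uncertainty is:
   Δp ≈ ℏ/(2L) = 1.800e-25 kg·m/s

3. The kinetic energy is approximately:
   KE ≈ (Δp)²/(2m) = (1.800e-25)²/(2 × 9.109e-31 kg)
   KE ≈ 1.778e-20 J = 110.950 meV

This is an order-of-magnitude estimate of the ground state energy.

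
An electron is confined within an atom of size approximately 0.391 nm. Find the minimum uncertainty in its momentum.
1.349 × 10^-25 kg·m/s

Using the Heisenberg uncertainty principle:
ΔxΔp ≥ ℏ/2

With Δx ≈ L = 3.910e-10 m (the confinement size):
Δp_min = ℏ/(2Δx)
Δp_min = (1.055e-34 J·s) / (2 × 3.910e-10 m)
Δp_min = 1.349e-25 kg·m/s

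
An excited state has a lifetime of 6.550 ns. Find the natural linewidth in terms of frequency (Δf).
12.149 MHz

Using the energy-time uncertainty principle and E = hf:
ΔEΔt ≥ ℏ/2
hΔf·Δt ≥ ℏ/2

The minimum frequency uncertainty is:
Δf = ℏ/(2hτ) = 1/(4πτ)
Δf = 1/(4π × 6.550e-09 s)
Δf = 1.215e+07 Hz = 12.149 MHz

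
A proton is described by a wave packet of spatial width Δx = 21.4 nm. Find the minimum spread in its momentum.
2.464 × 10^-27 kg·m/s

For a wave packet, the spatial width Δx and momentum spread Δp are related by the uncertainty principle:
ΔxΔp ≥ ℏ/2

The minimum momentum spread is:
Δp_min = ℏ/(2Δx)
Δp_min = (1.055e-34 J·s) / (2 × 2.140e-08 m)
Δp_min = 2.464e-27 kg·m/s

A wave packet cannot have both a well-defined position and well-defined momentum.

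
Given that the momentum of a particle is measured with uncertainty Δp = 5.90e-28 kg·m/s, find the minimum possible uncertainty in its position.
89.370 nm

Using the Heisenberg uncertainty principle:
ΔxΔp ≥ ℏ/2

The minimum uncertainty in position is:
Δx_min = ℏ/(2Δp)
Δx_min = (1.055e-34 J·s) / (2 × 5.900e-28 kg·m/s)
Δx_min = 8.937e-08 m = 89.370 nm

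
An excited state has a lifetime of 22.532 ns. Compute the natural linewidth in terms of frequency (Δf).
3.532 MHz

Using the energy-time uncertainty principle and E = hf:
ΔEΔt ≥ ℏ/2
hΔf·Δt ≥ ℏ/2

The minimum frequency uncertainty is:
Δf = ℏ/(2hτ) = 1/(4πτ)
Δf = 1/(4π × 2.253e-08 s)
Δf = 3.532e+06 Hz = 3.532 MHz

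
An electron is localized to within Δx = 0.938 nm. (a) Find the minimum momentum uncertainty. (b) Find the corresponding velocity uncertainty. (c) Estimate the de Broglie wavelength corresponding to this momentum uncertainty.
(a) Δp_min = 5.621 × 10^-26 kg·m/s
(b) Δv_min = 61.710 km/s
(c) λ_dB = 11.787 nm

Step-by-step:

(a) From the uncertainty principle:
Δp_min = ℏ/(2Δx) = (1.055e-34 J·s)/(2 × 9.380e-10 m) = 5.621e-26 kg·m/s

(b) The velocity uncertainty:
Δv = Δp/m = (5.621e-26 kg·m/s)/(9.109e-31 kg) = 6.171e+04 m/s = 61.710 km/s

(c) The de Broglie wavelength for this momentum:
λ = h/p = (6.626e-34 J·s)/(5.621e-26 kg·m/s) = 1.179e-08 m = 11.787 nm

Note: The de Broglie wavelength is comparable to the localization size, as expected from wave-particle duality.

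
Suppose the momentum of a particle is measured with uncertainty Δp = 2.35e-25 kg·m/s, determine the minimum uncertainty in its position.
224.377 pm

Using the Heisenberg uncertainty principle:
ΔxΔp ≥ ℏ/2

The minimum uncertainty in position is:
Δx_min = ℏ/(2Δp)
Δx_min = (1.055e-34 J·s) / (2 × 2.350e-25 kg·m/s)
Δx_min = 2.244e-10 m = 224.377 pm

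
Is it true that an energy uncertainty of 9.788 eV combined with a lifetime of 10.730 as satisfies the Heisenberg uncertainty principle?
No, it violates the uncertainty relation.

Calculate the product ΔEΔt:
ΔE = 9.788 eV = 1.568e-18 J
ΔEΔt = (1.568e-18 J) × (1.073e-17 s)
ΔEΔt = 1.683e-35 J·s

Compare to the minimum allowed value ℏ/2:
ℏ/2 = 5.273e-35 J·s

Since ΔEΔt = 1.683e-35 J·s < 5.273e-35 J·s = ℏ/2,
this violates the uncertainty relation.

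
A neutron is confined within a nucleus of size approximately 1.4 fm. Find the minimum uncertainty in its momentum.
3.766 × 10^-20 kg·m/s

Using the Heisenberg uncertainty principle:
ΔxΔp ≥ ℏ/2

With Δx ≈ L = 1.400e-15 m (the confinement size):
Δp_min = ℏ/(2Δx)
Δp_min = (1.055e-34 J·s) / (2 × 1.400e-15 m)
Δp_min = 3.766e-20 kg·m/s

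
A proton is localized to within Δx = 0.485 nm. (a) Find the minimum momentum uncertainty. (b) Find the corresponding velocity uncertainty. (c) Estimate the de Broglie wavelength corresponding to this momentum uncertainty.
(a) Δp_min = 1.087 × 10^-25 kg·m/s
(b) Δv_min = 64.999 m/s
(c) λ_dB = 6.095 nm

Step-by-step:

(a) From the uncertainty principle:
Δp_min = ℏ/(2Δx) = (1.055e-34 J·s)/(2 × 4.850e-10 m) = 1.087e-25 kg·m/s

(b) The velocity uncertainty:
Δv = Δp/m = (1.087e-25 kg·m/s)/(1.673e-27 kg) = 6.500e+01 m/s = 64.999 m/s

(c) The de Broglie wavelength for this momentum:
λ = h/p = (6.626e-34 J·s)/(1.087e-25 kg·m/s) = 6.095e-09 m = 6.095 nm

Note: The de Broglie wavelength is comparable to the localization size, as expected from wave-particle duality.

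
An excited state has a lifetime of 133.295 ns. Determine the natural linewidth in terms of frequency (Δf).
597.003 kHz

Using the energy-time uncertainty principle and E = hf:
ΔEΔt ≥ ℏ/2
hΔf·Δt ≥ ℏ/2

The minimum frequency uncertainty is:
Δf = ℏ/(2hτ) = 1/(4πτ)
Δf = 1/(4π × 1.333e-07 s)
Δf = 5.970e+05 Hz = 597.003 kHz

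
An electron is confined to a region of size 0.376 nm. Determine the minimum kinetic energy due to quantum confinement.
67.373 meV

Using the uncertainty principle:

1. Position uncertainty: Δx ≈ 3.760e-10 m
2. Minimum momentum uncertainty: Δp = ℏ/(2Δx) = 1.402e-25 kg·m/s
3. Minimum kinetic energy:
   KE = (Δp)²/(2m) = (1.402e-25)²/(2 × 9.109e-31 kg)
   KE = 1.079e-20 J = 67.373 meV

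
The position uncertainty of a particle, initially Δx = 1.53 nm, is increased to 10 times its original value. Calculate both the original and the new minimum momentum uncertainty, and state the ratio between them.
Original Δp_min = 3.446 × 10^-26 kg·m/s; new Δp'_min = 3.446 × 10^-27 kg·m/s; ratio Δp'_min/Δp_min = 1/10.

From the uncertainty principle ΔxΔp ≥ ℏ/2, the minimum momentum uncertainty is Δp_min = ℏ/(2Δx).

Original (Δx = 1.53 nm = 1.530e-09 m):
Δp_min = (1.055e-34 J·s)/(2 × 1.530e-09 m) = 3.446e-26 kg·m/s

When Δx → 10Δx:
Δp'_min = ℏ/(2 × 10Δx) = (1/10) × ℏ/(2Δx) = (1/10) × Δp_min
Δp'_min = 1/10 × 3.446e-26 kg·m/s = 3.446e-27 kg·m/s

Since Δp_min ∝ 1/Δx, when Δx is increased to 10 times its original value, Δp_min decreases to 1/10 of its original value.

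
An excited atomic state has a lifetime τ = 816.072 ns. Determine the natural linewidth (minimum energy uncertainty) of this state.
403.281 peV

Using the energy-time uncertainty principle:
ΔEΔt ≥ ℏ/2

The lifetime τ represents the time uncertainty Δt.
The natural linewidth (minimum energy uncertainty) is:

ΔE = ℏ/(2τ)
ΔE = (1.055e-34 J·s) / (2 × 8.161e-07 s)
ΔE = 6.461e-29 J = 403.281 peV

This natural linewidth limits the precision of spectroscopic measurements.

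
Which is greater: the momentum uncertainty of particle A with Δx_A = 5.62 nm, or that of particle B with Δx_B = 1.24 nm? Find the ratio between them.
Particle B has the larger minimum momentum uncertainty, by a factor of 4.53.

For each particle, the minimum momentum uncertainty is Δp_min = ℏ/(2Δx):

Particle A: Δp_A = ℏ/(2×5.620e-09 m) = 9.382e-27 kg·m/s
Particle B: Δp_B = ℏ/(2×1.240e-09 m) = 4.252e-26 kg·m/s

Ratio: Δp_B/Δp_A = 4.53

Since Δp_min ∝ 1/Δx, the particle with smaller position uncertainty (B) has larger momentum uncertainty.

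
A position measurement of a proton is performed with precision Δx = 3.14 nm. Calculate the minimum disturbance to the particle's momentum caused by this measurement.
1.679 × 10^-26 kg·m/s

The uncertainty principle implies that measuring position disturbs momentum:
ΔxΔp ≥ ℏ/2

When we measure position with precision Δx, we necessarily introduce a momentum uncertainty:
Δp ≥ ℏ/(2Δx)
Δp_min = (1.055e-34 J·s) / (2 × 3.140e-09 m)
Δp_min = 1.679e-26 kg·m/s

The more precisely we measure position, the greater the momentum disturbance.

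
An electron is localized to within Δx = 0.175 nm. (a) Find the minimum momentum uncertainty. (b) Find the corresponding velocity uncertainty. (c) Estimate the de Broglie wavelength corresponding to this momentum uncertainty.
(a) Δp_min = 3.013 × 10^-25 kg·m/s
(b) Δv_min = 330.765 km/s
(c) λ_dB = 2.199 nm

Step-by-step:

(a) From the uncertainty principle:
Δp_min = ℏ/(2Δx) = (1.055e-34 J·s)/(2 × 1.750e-10 m) = 3.013e-25 kg·m/s

(b) The velocity uncertainty:
Δv = Δp/m = (3.013e-25 kg·m/s)/(9.109e-31 kg) = 3.308e+05 m/s = 330.765 km/s

(c) The de Broglie wavelength for this momentum:
λ = h/p = (6.626e-34 J·s)/(3.013e-25 kg·m/s) = 2.199e-09 m = 2.199 nm

Note: The de Broglie wavelength is comparable to the localization size, as expected from wave-particle duality.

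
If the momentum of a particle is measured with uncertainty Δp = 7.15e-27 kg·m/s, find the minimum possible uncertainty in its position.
7.375 nm

Using the Heisenberg uncertainty principle:
ΔxΔp ≥ ℏ/2

The minimum uncertainty in position is:
Δx_min = ℏ/(2Δp)
Δx_min = (1.055e-34 J·s) / (2 × 7.150e-27 kg·m/s)
Δx_min = 7.375e-09 m = 7.375 nm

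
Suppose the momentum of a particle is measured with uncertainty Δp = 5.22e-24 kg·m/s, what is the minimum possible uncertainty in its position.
10.101 pm

Using the Heisenberg uncertainty principle:
ΔxΔp ≥ ℏ/2

The minimum uncertainty in position is:
Δx_min = ℏ/(2Δp)
Δx_min = (1.055e-34 J·s) / (2 × 5.220e-24 kg·m/s)
Δx_min = 1.010e-11 m = 10.101 pm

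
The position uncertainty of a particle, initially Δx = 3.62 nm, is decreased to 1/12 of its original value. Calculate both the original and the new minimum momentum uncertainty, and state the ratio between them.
Original Δp_min = 1.457 × 10^-26 kg·m/s; new Δp'_min = 1.748 × 10^-25 kg·m/s; ratio Δp'_min/Δp_min = 12.

From the uncertainty principle ΔxΔp ≥ ℏ/2, the minimum momentum uncertainty is Δp_min = ℏ/(2Δx).

Original (Δx = 3.62 nm = 3.620e-09 m):
Δp_min = (1.055e-34 J·s)/(2 × 3.620e-09 m) = 1.457e-26 kg·m/s

When Δx → (1/12)Δx:
Δp'_min = ℏ/(2 × (1/12)Δx) = 12 × ℏ/(2Δx) = 12 × Δp_min
Δp'_min = 12 × 1.457e-26 kg·m/s = 1.748e-25 kg·m/s

Since Δp_min ∝ 1/Δx, when Δx is decreased to 1/12 of its original value, Δp_min increases to 12 times its original value.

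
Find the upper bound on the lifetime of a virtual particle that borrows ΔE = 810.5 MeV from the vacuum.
4.061 × 10^-25 s

Using the energy-time uncertainty principle:
ΔEΔt ≥ ℏ/2

For a virtual particle borrowing energy ΔE, the maximum lifetime is:
Δt_max = ℏ/(2ΔE)

Converting energy:
ΔE = 810.5 MeV = 1.299e-10 J

Δt_max = (1.055e-34 J·s) / (2 × 1.299e-10 J)
Δt_max = 4.061e-25 s = 4.061 × 10^-25 s

Virtual particles with higher borrowed energy exist for shorter times.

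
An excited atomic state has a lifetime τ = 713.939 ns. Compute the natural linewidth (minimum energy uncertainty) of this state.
460.972 peV

Using the energy-time uncertainty principle:
ΔEΔt ≥ ℏ/2

The lifetime τ represents the time uncertainty Δt.
The natural linewidth (minimum energy uncertainty) is:

ΔE = ℏ/(2τ)
ΔE = (1.055e-34 J·s) / (2 × 7.139e-07 s)
ΔE = 7.386e-29 J = 460.972 peV

This natural linewidth limits the precision of spectroscopic measurements.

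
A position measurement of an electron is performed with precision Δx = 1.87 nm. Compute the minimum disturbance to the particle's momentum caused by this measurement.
2.820 × 10^-26 kg·m/s

The uncertainty principle implies that measuring position disturbs momentum:
ΔxΔp ≥ ℏ/2

When we measure position with precision Δx, we necessarily introduce a momentum uncertainty:
Δp ≥ ℏ/(2Δx)
Δp_min = (1.055e-34 J·s) / (2 × 1.870e-09 m)
Δp_min = 2.820e-26 kg·m/s

The more precisely we measure position, the greater the momentum disturbance.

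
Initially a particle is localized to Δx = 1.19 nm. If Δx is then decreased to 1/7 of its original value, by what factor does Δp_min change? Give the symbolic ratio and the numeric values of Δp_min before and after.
Original Δp_min = 4.431 × 10^-26 kg·m/s; new Δp'_min = 3.102 × 10^-25 kg·m/s; ratio Δp'_min/Δp_min = 7.

From the uncertainty principle ΔxΔp ≥ ℏ/2, the minimum momentum uncertainty is Δp_min = ℏ/(2Δx).

Original (Δx = 1.19 nm = 1.190e-09 m):
Δp_min = (1.055e-34 J·s)/(2 × 1.190e-09 m) = 4.431e-26 kg·m/s

When Δx → (1/7)Δx:
Δp'_min = ℏ/(2 × (1/7)Δx) = 7 × ℏ/(2Δx) = 7 × Δp_min
Δp'_min = 7 × 4.431e-26 kg·m/s = 3.102e-25 kg·m/s

Since Δp_min ∝ 1/Δx, when Δx is decreased to 1/7 of its original value, Δp_min increases to 7 times its original value.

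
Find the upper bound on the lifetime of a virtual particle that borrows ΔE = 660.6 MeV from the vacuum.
4.982 × 10^-25 s

Using the energy-time uncertainty principle:
ΔEΔt ≥ ℏ/2

For a virtual particle borrowing energy ΔE, the maximum lifetime is:
Δt_max = ℏ/(2ΔE)

Converting energy:
ΔE = 660.6 MeV = 1.058e-10 J

Δt_max = (1.055e-34 J·s) / (2 × 1.058e-10 J)
Δt_max = 4.982e-25 s = 4.982 × 10^-25 s

Virtual particles with higher borrowed energy exist for shorter times.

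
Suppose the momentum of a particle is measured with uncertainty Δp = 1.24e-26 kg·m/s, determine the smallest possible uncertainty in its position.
4.252 nm

Using the Heisenberg uncertainty principle:
ΔxΔp ≥ ℏ/2

The minimum uncertainty in position is:
Δx_min = ℏ/(2Δp)
Δx_min = (1.055e-34 J·s) / (2 × 1.240e-26 kg·m/s)
Δx_min = 4.252e-09 m = 4.252 nm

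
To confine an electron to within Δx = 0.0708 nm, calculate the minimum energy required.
1.900 eV

Localizing a particle requires giving it sufficient momentum uncertainty:

1. From uncertainty principle: Δp ≥ ℏ/(2Δx)
   Δp_min = (1.055e-34 J·s) / (2 × 7.080e-11 m)
   Δp_min = 7.448e-25 kg·m/s

2. This momentum uncertainty corresponds to kinetic energy:
   KE ≈ (Δp)²/(2m) = (7.448e-25)²/(2 × 9.109e-31 kg)
   KE = 3.044e-19 J = 1.900 eV

Tighter localization requires more energy.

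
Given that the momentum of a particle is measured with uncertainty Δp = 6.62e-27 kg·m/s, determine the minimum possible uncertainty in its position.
7.965 nm

Using the Heisenberg uncertainty principle:
ΔxΔp ≥ ℏ/2

The minimum uncertainty in position is:
Δx_min = ℏ/(2Δp)
Δx_min = (1.055e-34 J·s) / (2 × 6.620e-27 kg·m/s)
Δx_min = 7.965e-09 m = 7.965 nm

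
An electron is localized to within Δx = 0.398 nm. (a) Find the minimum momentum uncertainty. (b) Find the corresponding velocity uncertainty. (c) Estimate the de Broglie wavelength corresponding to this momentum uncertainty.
(a) Δp_min = 1.325 × 10^-25 kg·m/s
(b) Δv_min = 145.437 km/s
(c) λ_dB = 5.001 nm

Step-by-step:

(a) From the uncertainty principle:
Δp_min = ℏ/(2Δx) = (1.055e-34 J·s)/(2 × 3.980e-10 m) = 1.325e-25 kg·m/s

(b) The velocity uncertainty:
Δv = Δp/m = (1.325e-25 kg·m/s)/(9.109e-31 kg) = 1.454e+05 m/s = 145.437 km/s

(c) The de Broglie wavelength for this momentum:
λ = h/p = (6.626e-34 J·s)/(1.325e-25 kg·m/s) = 5.001e-09 m = 5.001 nm

Note: The de Broglie wavelength is comparable to the localization size, as expected from wave-particle duality.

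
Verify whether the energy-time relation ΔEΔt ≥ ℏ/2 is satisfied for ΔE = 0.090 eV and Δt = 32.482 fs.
Yes, it satisfies the uncertainty relation.

Calculate the product ΔEΔt:
ΔE = 0.090 eV = 1.442e-20 J
ΔEΔt = (1.442e-20 J) × (3.248e-14 s)
ΔEΔt = 4.684e-34 J·s

Compare to the minimum allowed value ℏ/2:
ℏ/2 = 5.273e-35 J·s

Since ΔEΔt = 4.684e-34 J·s ≥ 5.273e-35 J·s = ℏ/2,
this satisfies the uncertainty relation.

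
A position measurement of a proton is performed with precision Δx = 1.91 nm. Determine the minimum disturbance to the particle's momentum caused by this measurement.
2.761 × 10^-26 kg·m/s

The uncertainty principle implies that measuring position disturbs momentum:
ΔxΔp ≥ ℏ/2

When we measure position with precision Δx, we necessarily introduce a momentum uncertainty:
Δp ≥ ℏ/(2Δx)
Δp_min = (1.055e-34 J·s) / (2 × 1.910e-09 m)
Δp_min = 2.761e-26 kg·m/s

The more precisely we measure position, the greater the momentum disturbance.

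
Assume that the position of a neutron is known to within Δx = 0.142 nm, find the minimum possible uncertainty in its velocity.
221.698 m/s

Using the Heisenberg uncertainty principle and Δp = mΔv:
ΔxΔp ≥ ℏ/2
Δx(mΔv) ≥ ℏ/2

The minimum uncertainty in velocity is:
Δv_min = ℏ/(2mΔx)
Δv_min = (1.055e-34 J·s) / (2 × 1.675e-27 kg × 1.420e-10 m)
Δv_min = 2.217e+02 m/s = 221.698 m/s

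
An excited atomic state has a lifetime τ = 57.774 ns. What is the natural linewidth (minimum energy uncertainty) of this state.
5.696 neV

Using the energy-time uncertainty principle:
ΔEΔt ≥ ℏ/2

The lifetime τ represents the time uncertainty Δt.
The natural linewidth (minimum energy uncertainty) is:

ΔE = ℏ/(2τ)
ΔE = (1.055e-34 J·s) / (2 × 5.777e-08 s)
ΔE = 9.127e-28 J = 5.696 neV

This natural linewidth limits the precision of spectroscopic measurements.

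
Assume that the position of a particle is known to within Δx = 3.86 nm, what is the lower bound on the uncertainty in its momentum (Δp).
1.366 × 10^-26 kg·m/s

Using the Heisenberg uncertainty principle:
ΔxΔp ≥ ℏ/2

The minimum uncertainty in momentum is:
Δp_min = ℏ/(2Δx)
Δp_min = (1.055e-34 J·s) / (2 × 3.860e-09 m)
Δp_min = 1.366e-26 kg·m/s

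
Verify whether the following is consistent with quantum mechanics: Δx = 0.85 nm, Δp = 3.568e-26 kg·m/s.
No, it violates the uncertainty principle (impossible measurement).

Calculate the product ΔxΔp:
ΔxΔp = (8.500e-10 m) × (3.568e-26 kg·m/s)
ΔxΔp = 3.033e-35 J·s

Compare to the minimum allowed value ℏ/2:
ℏ/2 = 5.273e-35 J·s

Since ΔxΔp = 3.033e-35 J·s < 5.273e-35 J·s = ℏ/2,
the measurement violates the uncertainty principle.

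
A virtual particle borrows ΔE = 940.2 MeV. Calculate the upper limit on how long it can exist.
3.500 × 10^-25 s

Using the energy-time uncertainty principle:
ΔEΔt ≥ ℏ/2

For a virtual particle borrowing energy ΔE, the maximum lifetime is:
Δt_max = ℏ/(2ΔE)

Converting energy:
ΔE = 940.2 MeV = 1.506e-10 J

Δt_max = (1.055e-34 J·s) / (2 × 1.506e-10 J)
Δt_max = 3.500e-25 s = 3.500 × 10^-25 s

Virtual particles with higher borrowed energy exist for shorter times.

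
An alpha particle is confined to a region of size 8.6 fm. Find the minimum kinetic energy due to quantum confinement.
17.656 keV

Using the uncertainty principle:

1. Position uncertainty: Δx ≈ 8.600e-15 m
2. Minimum momentum uncertainty: Δp = ℏ/(2Δx) = 6.131e-21 kg·m/s
3. Minimum kinetic energy:
   KE = (Δp)²/(2m) = (6.131e-21)²/(2 × 6.645e-27 kg)
   KE = 2.829e-15 J = 17.656 keV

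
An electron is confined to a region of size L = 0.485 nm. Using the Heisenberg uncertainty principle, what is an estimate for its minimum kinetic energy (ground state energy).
40.493 meV

Using the uncertainty principle to estimate ground state energy:

1. The position uncertainty is approximately the confinement size:
   Δx ≈ L = 4.850e-10 m

2. From ΔxΔp ≥ ℏ/2, the minimum momentum uncertainty is:
   Δp ≈ ℏ/(2L) = 1.087e-25 kg·m/s

3. The kinetic energy is approximately:
   KE ≈ (Δp)²/(2m) = (1.087e-25)²/(2 × 9.109e-31 kg)
   KE ≈ 6.488e-21 J = 40.493 meV

This is an order-of-magnitude estimate of the ground state energy.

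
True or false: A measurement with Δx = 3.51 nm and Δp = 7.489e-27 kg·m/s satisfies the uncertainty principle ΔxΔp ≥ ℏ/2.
No, it violates the uncertainty principle (impossible measurement).

Calculate the product ΔxΔp:
ΔxΔp = (3.510e-09 m) × (7.489e-27 kg·m/s)
ΔxΔp = 2.629e-35 J·s

Compare to the minimum allowed value ℏ/2:
ℏ/2 = 5.273e-35 J·s

Since ΔxΔp = 2.629e-35 J·s < 5.273e-35 J·s = ℏ/2,
the measurement violates the uncertainty principle.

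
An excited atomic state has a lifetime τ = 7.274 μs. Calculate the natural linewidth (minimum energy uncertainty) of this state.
45.244 peV

Using the energy-time uncertainty principle:
ΔEΔt ≥ ℏ/2

The lifetime τ represents the time uncertainty Δt.
The natural linewidth (minimum energy uncertainty) is:

ΔE = ℏ/(2τ)
ΔE = (1.055e-34 J·s) / (2 × 7.274e-06 s)
ΔE = 7.249e-30 J = 45.244 peV

This natural linewidth limits the precision of spectroscopic measurements.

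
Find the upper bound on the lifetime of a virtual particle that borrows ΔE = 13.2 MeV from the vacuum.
24.932 ys

Using the energy-time uncertainty principle:
ΔEΔt ≥ ℏ/2

For a virtual particle borrowing energy ΔE, the maximum lifetime is:
Δt_max = ℏ/(2ΔE)

Converting energy:
ΔE = 13.2 MeV = 2.115e-12 J

Δt_max = (1.055e-34 J·s) / (2 × 2.115e-12 J)
Δt_max = 2.493e-23 s = 24.932 ys

Virtual particles with higher borrowed energy exist for shorter times.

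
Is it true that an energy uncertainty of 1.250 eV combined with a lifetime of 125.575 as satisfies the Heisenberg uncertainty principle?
No, it violates the uncertainty relation.

Calculate the product ΔEΔt:
ΔE = 1.250 eV = 2.003e-19 J
ΔEΔt = (2.003e-19 J) × (1.256e-16 s)
ΔEΔt = 2.515e-35 J·s

Compare to the minimum allowed value ℏ/2:
ℏ/2 = 5.273e-35 J·s

Since ΔEΔt = 2.515e-35 J·s < 5.273e-35 J·s = ℏ/2,
this violates the uncertainty relation.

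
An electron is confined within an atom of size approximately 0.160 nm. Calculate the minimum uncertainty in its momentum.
3.296 × 10^-25 kg·m/s

Using the Heisenberg uncertainty principle:
ΔxΔp ≥ ℏ/2

With Δx ≈ L = 1.600e-10 m (the confinement size):
Δp_min = ℏ/(2Δx)
Δp_min = (1.055e-34 J·s) / (2 × 1.600e-10 m)
Δp_min = 3.296e-25 kg·m/s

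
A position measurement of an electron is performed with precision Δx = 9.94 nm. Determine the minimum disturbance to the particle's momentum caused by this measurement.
5.305 × 10^-27 kg·m/s

The uncertainty principle implies that measuring position disturbs momentum:
ΔxΔp ≥ ℏ/2

When we measure position with precision Δx, we necessarily introduce a momentum uncertainty:
Δp ≥ ℏ/(2Δx)
Δp_min = (1.055e-34 J·s) / (2 × 9.940e-09 m)
Δp_min = 5.305e-27 kg·m/s

The more precisely we measure position, the greater the momentum disturbance.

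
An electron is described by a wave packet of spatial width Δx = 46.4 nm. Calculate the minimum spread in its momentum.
1.136 × 10^-27 kg·m/s

For a wave packet, the spatial width Δx and momentum spread Δp are related by the uncertainty principle:
ΔxΔp ≥ ℏ/2

The minimum momentum spread is:
Δp_min = ℏ/(2Δx)
Δp_min = (1.055e-34 J·s) / (2 × 4.640e-08 m)
Δp_min = 1.136e-27 kg·m/s

A wave packet cannot have both a well-defined position and well-defined momentum.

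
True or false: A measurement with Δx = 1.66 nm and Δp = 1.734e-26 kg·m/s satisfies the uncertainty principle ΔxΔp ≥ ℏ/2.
No, it violates the uncertainty principle (impossible measurement).

Calculate the product ΔxΔp:
ΔxΔp = (1.660e-09 m) × (1.734e-26 kg·m/s)
ΔxΔp = 2.878e-35 J·s

Compare to the minimum allowed value ℏ/2:
ℏ/2 = 5.273e-35 J·s

Since ΔxΔp = 2.878e-35 J·s < 5.273e-35 J·s = ℏ/2,
the measurement violates the uncertainty principle.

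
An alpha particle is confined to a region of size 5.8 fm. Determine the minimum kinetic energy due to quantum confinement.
38.817 keV

Using the uncertainty principle:

1. Position uncertainty: Δx ≈ 5.800e-15 m
2. Minimum momentum uncertainty: Δp = ℏ/(2Δx) = 9.091e-21 kg·m/s
3. Minimum kinetic energy:
   KE = (Δp)²/(2m) = (9.091e-21)²/(2 × 6.645e-27 kg)
   KE = 6.219e-15 J = 38.817 keV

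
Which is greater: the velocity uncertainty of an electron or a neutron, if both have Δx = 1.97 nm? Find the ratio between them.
The electron has the larger minimum velocity uncertainty, by a ratio of 1838.7.

For both particles, Δp_min = ℏ/(2Δx) = 2.677e-26 kg·m/s (same for both).

The velocity uncertainty is Δv = Δp/m:
- electron: Δv = 2.677e-26 / 9.109e-31 = 2.938e+04 m/s = 29.383 km/s
- neutron: Δv = 2.677e-26 / 1.675e-27 = 1.598e+01 m/s = 15.980 m/s

Ratio: 2.938e+04 / 1.598e+01 = 1838.7

The lighter particle has larger velocity uncertainty because Δv ∝ 1/m.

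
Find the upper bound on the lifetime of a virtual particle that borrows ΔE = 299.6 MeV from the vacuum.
1.098 ys

Using the energy-time uncertainty principle:
ΔEΔt ≥ ℏ/2

For a virtual particle borrowing energy ΔE, the maximum lifetime is:
Δt_max = ℏ/(2ΔE)

Converting energy:
ΔE = 299.6 MeV = 4.800e-11 J

Δt_max = (1.055e-34 J·s) / (2 × 4.800e-11 J)
Δt_max = 1.098e-24 s = 1.098 ys

Virtual particles with higher borrowed energy exist for shorter times.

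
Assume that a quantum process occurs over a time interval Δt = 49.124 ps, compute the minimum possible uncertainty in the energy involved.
6.699 μeV

Using the energy-time uncertainty principle:
ΔEΔt ≥ ℏ/2

The minimum uncertainty in energy is:
ΔE_min = ℏ/(2Δt)
ΔE_min = (1.055e-34 J·s) / (2 × 4.912e-11 s)
ΔE_min = 1.073e-24 J = 6.699 μeV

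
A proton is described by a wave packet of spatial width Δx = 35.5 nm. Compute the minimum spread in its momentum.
1.485 × 10^-27 kg·m/s

For a wave packet, the spatial width Δx and momentum spread Δp are related by the uncertainty principle:
ΔxΔp ≥ ℏ/2

The minimum momentum spread is:
Δp_min = ℏ/(2Δx)
Δp_min = (1.055e-34 J·s) / (2 × 3.550e-08 m)
Δp_min = 1.485e-27 kg·m/s

A wave packet cannot have both a well-defined position and well-defined momentum.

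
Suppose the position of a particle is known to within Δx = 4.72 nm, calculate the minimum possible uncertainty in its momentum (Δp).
1.117 × 10^-26 kg·m/s

Using the Heisenberg uncertainty principle:
ΔxΔp ≥ ℏ/2

The minimum uncertainty in momentum is:
Δp_min = ℏ/(2Δx)
Δp_min = (1.055e-34 J·s) / (2 × 4.720e-09 m)
Δp_min = 1.117e-26 kg·m/s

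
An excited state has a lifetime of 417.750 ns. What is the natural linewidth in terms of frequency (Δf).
190.491 kHz

Using the energy-time uncertainty principle and E = hf:
ΔEΔt ≥ ℏ/2
hΔf·Δt ≥ ℏ/2

The minimum frequency uncertainty is:
Δf = ℏ/(2hτ) = 1/(4πτ)
Δf = 1/(4π × 4.177e-07 s)
Δf = 1.905e+05 Hz = 190.491 kHz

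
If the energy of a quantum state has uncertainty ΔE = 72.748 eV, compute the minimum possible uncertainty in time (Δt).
4.524 as

Using the energy-time uncertainty principle:
ΔEΔt ≥ ℏ/2

The minimum uncertainty in time is:
Δt_min = ℏ/(2ΔE)
Δt_min = (1.055e-34 J·s) / (2 × 1.166e-17 J)
Δt_min = 4.524e-18 s = 4.524 as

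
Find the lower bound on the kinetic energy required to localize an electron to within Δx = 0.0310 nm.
9.912 eV

Localizing a particle requires giving it sufficient momentum uncertainty:

1. From uncertainty principle: Δp ≥ ℏ/(2Δx)
   Δp_min = (1.055e-34 J·s) / (2 × 3.100e-11 m)
   Δp_min = 1.701e-24 kg·m/s

2. This momentum uncertainty corresponds to kinetic energy:
   KE ≈ (Δp)²/(2m) = (1.701e-24)²/(2 × 9.109e-31 kg)
   KE = 1.588e-18 J = 9.912 eV

Tighter localization requires more energy.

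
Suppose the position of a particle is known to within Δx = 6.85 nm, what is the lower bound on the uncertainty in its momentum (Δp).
7.698 × 10^-27 kg·m/s

Using the Heisenberg uncertainty principle:
ΔxΔp ≥ ℏ/2

The minimum uncertainty in momentum is:
Δp_min = ℏ/(2Δx)
Δp_min = (1.055e-34 J·s) / (2 × 6.850e-09 m)
Δp_min = 7.698e-27 kg·m/s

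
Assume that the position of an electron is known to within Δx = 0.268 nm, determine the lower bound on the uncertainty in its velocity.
215.984 km/s

Using the Heisenberg uncertainty principle and Δp = mΔv:
ΔxΔp ≥ ℏ/2
Δx(mΔv) ≥ ℏ/2

The minimum uncertainty in velocity is:
Δv_min = ℏ/(2mΔx)
Δv_min = (1.055e-34 J·s) / (2 × 9.109e-31 kg × 2.680e-10 m)
Δv_min = 2.160e+05 m/s = 215.984 km/s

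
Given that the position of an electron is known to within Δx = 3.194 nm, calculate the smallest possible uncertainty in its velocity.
18.123 km/s

Using the Heisenberg uncertainty principle and Δp = mΔv:
ΔxΔp ≥ ℏ/2
Δx(mΔv) ≥ ℏ/2

The minimum uncertainty in velocity is:
Δv_min = ℏ/(2mΔx)
Δv_min = (1.055e-34 J·s) / (2 × 9.109e-31 kg × 3.194e-09 m)
Δv_min = 1.812e+04 m/s = 18.123 km/s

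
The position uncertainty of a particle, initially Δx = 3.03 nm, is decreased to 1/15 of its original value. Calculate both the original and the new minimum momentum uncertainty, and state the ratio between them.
Original Δp_min = 1.740 × 10^-26 kg·m/s; new Δp'_min = 2.610 × 10^-25 kg·m/s; ratio Δp'_min/Δp_min = 15.

From the uncertainty principle ΔxΔp ≥ ℏ/2, the minimum momentum uncertainty is Δp_min = ℏ/(2Δx).

Original (Δx = 3.03 nm = 3.030e-09 m):
Δp_min = (1.055e-34 J·s)/(2 × 3.030e-09 m) = 1.740e-26 kg·m/s

When Δx → (1/15)Δx:
Δp'_min = ℏ/(2 × (1/15)Δx) = 15 × ℏ/(2Δx) = 15 × Δp_min
Δp'_min = 15 × 1.740e-26 kg·m/s = 2.610e-25 kg·m/s

Since Δp_min ∝ 1/Δx, when Δx is decreased to 1/15 of its original value, Δp_min increases to 15 times its original value.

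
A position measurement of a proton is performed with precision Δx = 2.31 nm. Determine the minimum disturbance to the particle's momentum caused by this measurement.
2.283 × 10^-26 kg·m/s

The uncertainty principle implies that measuring position disturbs momentum:
ΔxΔp ≥ ℏ/2

When we measure position with precision Δx, we necessarily introduce a momentum uncertainty:
Δp ≥ ℏ/(2Δx)
Δp_min = (1.055e-34 J·s) / (2 × 2.310e-09 m)
Δp_min = 2.283e-26 kg·m/s

The more precisely we measure position, the greater the momentum disturbance.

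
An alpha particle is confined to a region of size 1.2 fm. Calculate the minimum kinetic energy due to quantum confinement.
906.811 keV

Using the uncertainty principle:

1. Position uncertainty: Δx ≈ 1.200e-15 m
2. Minimum momentum uncertainty: Δp = ℏ/(2Δx) = 4.394e-20 kg·m/s
3. Minimum kinetic energy:
   KE = (Δp)²/(2m) = (4.394e-20)²/(2 × 6.645e-27 kg)
   KE = 1.453e-13 J = 906.811 keV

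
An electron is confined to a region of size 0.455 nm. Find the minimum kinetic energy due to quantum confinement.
46.009 meV

Using the uncertainty principle:

1. Position uncertainty: Δx ≈ 4.550e-10 m
2. Minimum momentum uncertainty: Δp = ℏ/(2Δx) = 1.159e-25 kg·m/s
3. Minimum kinetic energy:
   KE = (Δp)²/(2m) = (1.159e-25)²/(2 × 9.109e-31 kg)
   KE = 7.371e-21 J = 46.009 meV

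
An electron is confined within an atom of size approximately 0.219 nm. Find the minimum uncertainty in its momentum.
2.408 × 10^-25 kg·m/s

Using the Heisenberg uncertainty principle:
ΔxΔp ≥ ℏ/2

With Δx ≈ L = 2.190e-10 m (the confinement size):
Δp_min = ℏ/(2Δx)
Δp_min = (1.055e-34 J·s) / (2 × 2.190e-10 m)
Δp_min = 2.408e-25 kg·m/s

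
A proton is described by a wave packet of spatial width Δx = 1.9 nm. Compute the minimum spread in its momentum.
2.775 × 10^-26 kg·m/s

For a wave packet, the spatial width Δx and momentum spread Δp are related by the uncertainty principle:
ΔxΔp ≥ ℏ/2

The minimum momentum spread is:
Δp_min = ℏ/(2Δx)
Δp_min = (1.055e-34 J·s) / (2 × 1.900e-09 m)
Δp_min = 2.775e-26 kg·m/s

A wave packet cannot have both a well-defined position and well-defined momentum.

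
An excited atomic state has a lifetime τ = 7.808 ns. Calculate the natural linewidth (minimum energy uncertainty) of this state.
42.150 neV

Using the energy-time uncertainty principle:
ΔEΔt ≥ ℏ/2

The lifetime τ represents the time uncertainty Δt.
The natural linewidth (minimum energy uncertainty) is:

ΔE = ℏ/(2τ)
ΔE = (1.055e-34 J·s) / (2 × 7.808e-09 s)
ΔE = 6.753e-27 J = 42.150 neV

This natural linewidth limits the precision of spectroscopic measurements.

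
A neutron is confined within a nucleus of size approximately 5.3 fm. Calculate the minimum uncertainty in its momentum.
9.949 × 10^-21 kg·m/s

Using the Heisenberg uncertainty principle:
ΔxΔp ≥ ℏ/2

With Δx ≈ L = 5.300e-15 m (the confinement size):
Δp_min = ℏ/(2Δx)
Δp_min = (1.055e-34 J·s) / (2 × 5.300e-15 m)
Δp_min = 9.949e-21 kg·m/s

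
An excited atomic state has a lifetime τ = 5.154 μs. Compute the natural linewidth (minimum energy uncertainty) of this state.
63.854 peV

Using the energy-time uncertainty principle:
ΔEΔt ≥ ℏ/2

The lifetime τ represents the time uncertainty Δt.
The natural linewidth (minimum energy uncertainty) is:

ΔE = ℏ/(2τ)
ΔE = (1.055e-34 J·s) / (2 × 5.154e-06 s)
ΔE = 1.023e-29 J = 63.854 peV

This natural linewidth limits the precision of spectroscopic measurements.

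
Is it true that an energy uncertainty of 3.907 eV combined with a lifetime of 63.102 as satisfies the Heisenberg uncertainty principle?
No, it violates the uncertainty relation.

Calculate the product ΔEΔt:
ΔE = 3.907 eV = 6.260e-19 J
ΔEΔt = (6.260e-19 J) × (6.310e-17 s)
ΔEΔt = 3.950e-35 J·s

Compare to the minimum allowed value ℏ/2:
ℏ/2 = 5.273e-35 J·s

Since ΔEΔt = 3.950e-35 J·s < 5.273e-35 J·s = ℏ/2,
this violates the uncertainty relation.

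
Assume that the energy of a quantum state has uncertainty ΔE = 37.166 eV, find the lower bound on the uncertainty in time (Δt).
8.855 as

Using the energy-time uncertainty principle:
ΔEΔt ≥ ℏ/2

The minimum uncertainty in time is:
Δt_min = ℏ/(2ΔE)
Δt_min = (1.055e-34 J·s) / (2 × 5.955e-18 J)
Δt_min = 8.855e-18 s = 8.855 as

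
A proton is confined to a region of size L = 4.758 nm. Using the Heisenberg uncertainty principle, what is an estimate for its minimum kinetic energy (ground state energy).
229.142 neV

Using the uncertainty principle to estimate ground state energy:

1. The position uncertainty is approximately the confinement size:
   Δx ≈ L = 4.758e-09 m

2. From ΔxΔp ≥ ℏ/2, the minimum momentum uncertainty is:
   Δp ≈ ℏ/(2L) = 1.108e-26 kg·m/s

3. The kinetic energy is approximately:
   KE ≈ (Δp)²/(2m) = (1.108e-26)²/(2 × 1.673e-27 kg)
   KE ≈ 3.671e-26 J = 229.142 neV

This is an order-of-magnitude estimate of the ground state energy.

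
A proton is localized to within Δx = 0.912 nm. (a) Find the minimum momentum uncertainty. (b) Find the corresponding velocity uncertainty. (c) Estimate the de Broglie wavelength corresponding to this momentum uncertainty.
(a) Δp_min = 5.782 × 10^-26 kg·m/s
(b) Δv_min = 34.566 m/s
(c) λ_dB = 11.461 nm

Step-by-step:

(a) From the uncertainty principle:
Δp_min = ℏ/(2Δx) = (1.055e-34 J·s)/(2 × 9.120e-10 m) = 5.782e-26 kg·m/s

(b) The velocity uncertainty:
Δv = Δp/m = (5.782e-26 kg·m/s)/(1.673e-27 kg) = 3.457e+01 m/s = 34.566 m/s

(c) The de Broglie wavelength for this momentum:
λ = h/p = (6.626e-34 J·s)/(5.782e-26 kg·m/s) = 1.146e-08 m = 11.461 nm

Note: The de Broglie wavelength is comparable to the localization size, as expected from wave-particle duality.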